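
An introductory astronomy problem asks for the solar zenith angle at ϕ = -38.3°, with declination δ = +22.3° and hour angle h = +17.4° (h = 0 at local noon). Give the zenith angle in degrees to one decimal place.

θ_z = 62.8°

cos θ_z = sin ϕ sin δ + cos ϕ cos δ cos h = -0.235179 + 0.692857 = 0.457678.
θ_z = arccos(0.457678) = 62.8°.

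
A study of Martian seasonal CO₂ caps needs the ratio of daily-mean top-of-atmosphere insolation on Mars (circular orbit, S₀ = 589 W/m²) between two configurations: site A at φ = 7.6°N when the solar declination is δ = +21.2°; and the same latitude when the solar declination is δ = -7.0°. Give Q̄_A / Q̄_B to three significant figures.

Q̄_A / Q̄_B ≈ 1.04

— Configuration A (φ=+7.6°):
cos H₀ = −tan(+7.6°) tan(+21.200°) = -0.0518, H₀ = 1.6226 rad.
Bracket: H₀ sin φ sin δ + cos φ cos δ sin H₀ = 1.6226×0.13226×0.36162 + 0.99122×0.93232×0.99866 = 0.077605 + 0.922896 = 1.000501.
Q̄ = (S₀/π) × [bracket] = (589/π) × 1.000501 = 187.58 W/m².
— Configuration B (φ=+7.6°):
cos H₀ = −tan(+7.6°) tan(-7.000°) = 0.0164, H₀ = 1.5544 rad.
Bracket: H₀ sin φ sin δ + cos φ cos δ sin H₀ = 1.5544×0.13226×-0.12187 + 0.99122×0.99255×0.99987 = -0.025055 + 0.983708 = 0.958653.
Q̄ = (S₀/π) × [bracket] = (589/π) × 0.958653 = 179.73 W/m².
Ratio Q̄_A / Q̄_B = 187.58 / 179.73 = 1.044.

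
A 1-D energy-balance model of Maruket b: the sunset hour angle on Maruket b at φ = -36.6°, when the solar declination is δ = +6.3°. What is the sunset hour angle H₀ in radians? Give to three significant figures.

cos H₀ = −tan φ · tan δ = −tan(-36.6°) × tan(+6.300°) = 0.0820, so H₀ = 1.4887 rad = 85.30°.

H₀ = 1.49 rad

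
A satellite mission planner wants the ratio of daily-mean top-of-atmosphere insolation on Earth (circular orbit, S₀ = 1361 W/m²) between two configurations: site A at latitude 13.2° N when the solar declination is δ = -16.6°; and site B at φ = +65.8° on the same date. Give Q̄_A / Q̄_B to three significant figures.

— Configuration A (φ=+13.2°):
cos H₀ = −tan(+13.2°) tan(-16.600°) = 0.0699, H₀ = 1.5008 rad.
Bracket: H₀ sin φ sin δ + cos φ cos δ sin H₀ = 1.5008×0.22835×-0.28569 + 0.97358×0.95832×0.99755 = -0.097908 + 0.930715 = 0.832807.
Q̄ = (S₀/π) × [bracket] = (1361/π) × 0.832807 = 360.79 W/m².
— Configuration B (φ=+65.8°):
cos H₀ = −tan(+65.8°) tan(-16.600°) = 0.6633, H₀ = 0.8455 rad.
Bracket: H₀ sin φ sin δ + cos φ cos δ sin H₀ = 0.8455×0.91212×-0.28569 + 0.40992×0.95832×0.74833 = -0.220323 + 0.293970 = 0.073647.
Q̄ = (S₀/π) × [bracket] = (1361/π) × 0.073647 = 31.905 W/m².
Ratio Q̄_A / Q̄_B = 360.79 / 31.905 = 11.31.

Q̄_A / Q̄_B ≈ 11.3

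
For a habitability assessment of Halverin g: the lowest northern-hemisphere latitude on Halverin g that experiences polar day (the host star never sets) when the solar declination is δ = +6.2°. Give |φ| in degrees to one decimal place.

Polar day requires cos H₀ = −tan φ tan δ ≤ −1, i.e. tan φ tan δ ≥ 1.
The boundary is |tan φ| · |tan δ| = 1, so |φ| = 90° − |δ| = 90° − 6.2° = 83.8° in the northern hemisphere.

|φ| = 83.8°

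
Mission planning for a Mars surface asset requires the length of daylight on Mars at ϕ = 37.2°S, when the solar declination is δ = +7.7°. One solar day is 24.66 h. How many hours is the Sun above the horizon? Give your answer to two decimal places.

cos h₀ = −tan ϕ · tan δ = −tan(-37.2°) × tan(+7.700°) = 0.1026, so h₀ = 1.4680 rad = 84.11°.
Daylight = 2h₀/(2π) × 24.66 h = (1.4680/π) × 24.66 = 11.52 h.

11.52 h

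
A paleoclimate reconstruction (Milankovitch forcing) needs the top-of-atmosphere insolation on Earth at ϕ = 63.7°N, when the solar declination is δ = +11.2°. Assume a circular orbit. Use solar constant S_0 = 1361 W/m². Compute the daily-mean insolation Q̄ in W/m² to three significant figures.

Q̄ ≈ 322 W/m²

cos h₀ = −tan(+63.7°) tan(+11.200°) = -0.4006, h₀ = 1.9830 rad.
Bracket: h₀ sin ϕ sin δ + cos ϕ cos δ sin h₀ = 1.9830×0.89649×0.19423 + 0.44307×0.98096×0.91624 = 0.345290 + 0.398229 = 0.743519.
Q̄ = (S_0/π) × [bracket] = (1361/π) × 0.743519 = 322.1 W/m².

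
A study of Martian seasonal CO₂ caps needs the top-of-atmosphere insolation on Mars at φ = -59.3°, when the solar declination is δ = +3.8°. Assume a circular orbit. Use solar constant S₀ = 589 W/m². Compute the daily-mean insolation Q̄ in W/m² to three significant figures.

Q̄ ≈ 79.3 W/m²

cos H₀ = −tan(-59.3°) tan(+3.800°) = 0.1119, H₀ = 1.4587 rad.
Bracket: H₀ sin φ sin δ + cos φ cos δ sin H₀ = 1.4587×-0.85985×0.06627 + 0.51054×0.99780×0.99372 = -0.083120 + 0.506218 = 0.423098.
Q̄ = (S₀/π) × [bracket] = (589/π) × 0.423098 = 79.32 W/m².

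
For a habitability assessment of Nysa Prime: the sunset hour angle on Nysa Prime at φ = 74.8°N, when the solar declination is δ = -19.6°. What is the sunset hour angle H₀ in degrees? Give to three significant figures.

cos H₀ = −tan φ · tan δ = 1.3106 ≥ 1, so the host star never rises (polar night) and H₀ = 0.

H₀ = 0.00°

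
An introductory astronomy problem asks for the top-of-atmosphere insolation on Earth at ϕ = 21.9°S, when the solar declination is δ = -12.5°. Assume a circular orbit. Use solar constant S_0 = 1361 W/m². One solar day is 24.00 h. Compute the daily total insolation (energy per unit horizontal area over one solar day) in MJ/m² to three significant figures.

cos h₀ = −tan(-21.9°) tan(-12.500°) = -0.0891, h₀ = 1.6600 rad.
Bracket: h₀ sin ϕ sin δ + cos ϕ cos δ sin h₀ = 1.6600×-0.37299×-0.21644 + 0.92784×0.97630×0.99602 = 0.134012 + 0.902245 = 1.036257.
Q̄ = (S_0/π) × [bracket] = (1361/π) × 1.036257 = 448.93 W/m².
Daily total = Q̄ × 24.00 h × 3600 s/h = 448.93 × 24.00 × 3600 / 10⁶ = 38.79 MJ/m².

38.8 MJ/m²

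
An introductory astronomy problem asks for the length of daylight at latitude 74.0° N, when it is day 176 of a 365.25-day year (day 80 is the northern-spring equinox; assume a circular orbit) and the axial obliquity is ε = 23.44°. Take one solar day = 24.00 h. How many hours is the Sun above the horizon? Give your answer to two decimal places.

Solar longitude: L_s = 360° × (176 − 80)/365.25 = 94.620°.
sin δ = sin 23.44° × sin 94.620° = 0.39650, so δ = +23.359°.
Sunrise equation: cos h₀ = −tan ϕ · tan δ = -1.5062 ≤ −1, so the Sun never sets (polar day) and h₀ = π.
Daylight = 2h₀/(2π) × 24.00 h = (3.1416/π) × 24.00 = 24.00 h.

24.00 h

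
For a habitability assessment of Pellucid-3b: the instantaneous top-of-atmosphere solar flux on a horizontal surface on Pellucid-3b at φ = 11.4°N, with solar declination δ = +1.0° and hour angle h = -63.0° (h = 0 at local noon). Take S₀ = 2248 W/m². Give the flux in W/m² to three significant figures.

cos θ_z = sin φ sin δ + cos φ cos δ cos h = 0.003450 + 0.444966 = 0.448416.
Flux = S₀ · cos θ_z = 2248 × 0.448416 = 1008 W/m².

1.01e+03 W/m²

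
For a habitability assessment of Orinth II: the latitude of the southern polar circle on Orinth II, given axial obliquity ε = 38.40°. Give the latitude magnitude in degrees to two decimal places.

51.60°

The polar circle is the lowest latitude that experiences at least one full rotation of continuous darkness at the northern-summer solstice; it lies at |φ| = 90° − ε = 90° − 38.40° = 51.60°.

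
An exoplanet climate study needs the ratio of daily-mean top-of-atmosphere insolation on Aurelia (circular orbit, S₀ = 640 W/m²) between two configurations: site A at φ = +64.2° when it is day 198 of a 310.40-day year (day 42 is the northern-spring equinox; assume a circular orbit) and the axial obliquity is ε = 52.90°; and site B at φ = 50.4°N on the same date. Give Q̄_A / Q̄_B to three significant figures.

— Configuration A (φ=+64.2°):
Solar longitude: λ_s = 360° × (198 − 42)/310.40 = 180.928°.
sin δ = sin 52.90° × sin 180.928° = -0.01292, so δ = -0.740°.
cos H₀ = −tan(+64.2°) tan(-0.740°) = 0.0267, H₀ = 1.5441 rad.
Bracket: H₀ sin φ sin δ + cos φ cos δ sin H₀ = 1.5441×0.90032×-0.01292 + 0.43523×0.99992×0.99964 = -0.017961 + 0.435039 = 0.417078.
Q̄ = (S₀/π) × [bracket] = (640/π) × 0.417078 = 84.966 W/m².
— Configuration B (φ=+50.4°):
cos H₀ = −tan(+50.4°) tan(-0.740°) = 0.0156, H₀ = 1.5552 rad.
Bracket: H₀ sin φ sin δ + cos φ cos δ sin H₀ = 1.5552×0.77051×-0.01292 + 0.63742×0.99992×0.99988 = -0.015482 + 0.637293 = 0.621811.
Q̄ = (S₀/π) × [bracket] = (640/π) × 0.621811 = 126.67 W/m².
Ratio Q̄_A / Q̄_B = 84.966 / 126.67 = 0.6708.

Q̄_A / Q̄_B ≈ 0.671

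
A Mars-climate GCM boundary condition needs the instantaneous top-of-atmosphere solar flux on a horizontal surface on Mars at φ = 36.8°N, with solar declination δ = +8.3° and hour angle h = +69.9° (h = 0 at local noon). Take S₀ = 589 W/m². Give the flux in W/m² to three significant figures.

211 W/m²

cos θ_z = sin φ sin δ + cos φ cos δ cos h = 0.086473 + 0.272297 = 0.358770.
Flux = S₀ · cos θ_z = 589 × 0.358770 = 211.3 W/m².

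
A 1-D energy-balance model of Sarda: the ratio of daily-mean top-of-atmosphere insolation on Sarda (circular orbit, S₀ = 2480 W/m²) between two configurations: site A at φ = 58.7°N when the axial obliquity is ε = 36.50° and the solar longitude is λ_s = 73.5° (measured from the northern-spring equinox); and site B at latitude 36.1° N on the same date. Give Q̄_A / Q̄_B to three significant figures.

Q̄_A / Q̄_B ≈ 1.20

— Configuration A (φ=+58.7°):
Solar declination: sin δ = sin ε · sin λ_s = sin 36.50° × sin 73.5° = 0.57033, so δ = +34.773°.
cos H₀ = −tan(+58.7°) tan(+34.773°) = -1.1420 ≤ −1 ⇒ polar day, H₀ = π.
Bracket: H₀ sin φ sin δ + cos φ cos δ sin H₀ = 3.1416×0.85446×0.57033 + 0.51952×0.82142×0.00000 = 1.530978 + 0.000000 = 1.530978.
Q̄ = (S₀/π) × [bracket] = (2480/π) × 1.530978 = 1208.6 W/m².
— Configuration B (φ=+36.1°):
cos H₀ = −tan(+36.1°) tan(+34.773°) = -0.5063, H₀ = 2.1017 rad.
Bracket: H₀ sin φ sin δ + cos φ cos δ sin H₀ = 2.1017×0.58920×0.57033 + 0.80799×0.82142×0.86235 = 0.706252 + 0.572341 = 1.278593.
Q̄ = (S₀/π) × [bracket] = (2480/π) × 1.278593 = 1009.3 W/m².
Ratio Q̄_A / Q̄_B = 1208.6 / 1009.3 = 1.197.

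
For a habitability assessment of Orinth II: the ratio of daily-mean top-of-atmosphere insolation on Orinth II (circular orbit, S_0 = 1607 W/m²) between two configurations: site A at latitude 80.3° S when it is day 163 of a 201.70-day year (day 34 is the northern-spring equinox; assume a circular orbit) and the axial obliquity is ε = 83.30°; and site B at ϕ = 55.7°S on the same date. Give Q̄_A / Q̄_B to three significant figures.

Q̄_A / Q̄_B ≈ 1.19

— Configuration A (ϕ=-80.3°):
Solar longitude: L_s = 360° × (163 − 34)/201.70 = 230.243°.
sin δ = sin 83.30° × sin 230.243° = -0.76351, so δ = -49.775°.
cos h₀ = −tan(-80.3°) tan(-49.775°) = -6.9167 ≤ −1 ⇒ polar day, h₀ = π.
Bracket: h₀ sin ϕ sin δ + cos ϕ cos δ sin h₀ = 3.1416×-0.98570×-0.76351 + 0.16849×0.64579×0.00000 = 2.364342 + 0.000000 = 2.364342.
Q̄ = (S_0/π) × [bracket] = (1607/π) × 2.364342 = 1209.4 W/m².
— Configuration B (ϕ=-55.7°):
cos h₀ = −tan(-55.7°) tan(-49.775°) = -1.7332 ≤ −1 ⇒ polar day, h₀ = π.
Bracket: h₀ sin ϕ sin δ + cos ϕ cos δ sin h₀ = 3.1416×-0.82610×-0.76351 + 0.56353×0.64579×0.00000 = 1.981519 + 0.000000 = 1.981519.
Q̄ = (S_0/π) × [bracket] = (1607/π) × 1.981519 = 1013.6 W/m².
Ratio Q̄_A / Q̄_B = 1209.4 / 1013.6 = 1.193.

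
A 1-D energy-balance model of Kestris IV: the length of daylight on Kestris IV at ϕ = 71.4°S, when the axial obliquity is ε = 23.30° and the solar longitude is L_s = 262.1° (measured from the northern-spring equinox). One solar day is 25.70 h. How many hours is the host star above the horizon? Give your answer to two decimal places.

Solar declination: sin δ = sin ε · sin L_s = sin 23.30° × sin 262.1° = -0.39179, so δ = -23.066°.
Sunrise equation: cos h₀ = −tan ϕ · tan δ = -1.2653 ≤ −1, so the host star never sets (polar day) and h₀ = π.
Daylight = 2h₀/(2π) × 25.70 h = (3.1416/π) × 25.70 = 25.70 h.

25.70 h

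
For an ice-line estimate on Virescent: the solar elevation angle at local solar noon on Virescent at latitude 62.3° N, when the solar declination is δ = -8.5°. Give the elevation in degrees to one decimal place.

At local noon the hour angle is zero, so the zenith angle equals |φ − δ| = |+62.3° − (-8.500°)| = 70.800°.
Elevation = 90° − 70.800° = 19.2°.

19.2°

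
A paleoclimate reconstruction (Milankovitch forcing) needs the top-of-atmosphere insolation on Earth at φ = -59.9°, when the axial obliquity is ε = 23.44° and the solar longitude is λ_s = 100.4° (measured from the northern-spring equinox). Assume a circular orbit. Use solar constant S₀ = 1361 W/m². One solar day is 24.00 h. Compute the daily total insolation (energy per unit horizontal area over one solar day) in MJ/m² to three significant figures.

Solar declination: sin δ = sin ε · sin λ_s = sin 23.44° × sin 100.4° = 0.39125, so δ = +23.033°.
cos H₀ = −tan(-59.9°) tan(+23.033°) = 0.7334, H₀ = 0.7475 rad.
Bracket: H₀ sin φ sin δ + cos φ cos δ sin H₀ = 0.7475×-0.86515×0.39125 + 0.50151×0.92028×0.67978 = -0.253021 + 0.313739 = 0.060718.
Q̄ = (S₀/π) × [bracket] = (1361/π) × 0.060718 = 26.304 W/m².
Daily total = Q̄ × 24.00 h × 3600 s/h = 26.304 × 24.00 × 3600 / 10⁶ = 2.273 MJ/m².

2.27 MJ/m²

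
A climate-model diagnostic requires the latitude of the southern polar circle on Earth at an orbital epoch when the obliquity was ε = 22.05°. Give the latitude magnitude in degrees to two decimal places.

The polar circle is the lowest latitude that experiences at least one full rotation of continuous darkness at the northern-summer solstice; it lies at |φ| = 90° − ε = 90° − 22.05° = 67.95°.

67.95°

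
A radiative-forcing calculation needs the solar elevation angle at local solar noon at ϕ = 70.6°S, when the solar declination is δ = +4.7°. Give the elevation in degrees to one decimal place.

14.7°

At local noon the hour angle is zero, so the zenith angle equals |ϕ − δ| = |-70.6° − (+4.700°)| = 75.300°.
Elevation = 90° − 75.300° = 14.7°.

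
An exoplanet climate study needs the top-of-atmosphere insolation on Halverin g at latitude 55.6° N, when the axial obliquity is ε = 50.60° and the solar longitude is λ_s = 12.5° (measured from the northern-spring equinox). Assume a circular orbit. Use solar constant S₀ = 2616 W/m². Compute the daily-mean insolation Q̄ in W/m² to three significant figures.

Solar declination: sin δ = sin ε · sin λ_s = sin 50.60° × sin 12.5° = 0.16725, so δ = +9.628°.
cos H₀ = −tan(+55.6°) tan(+9.628°) = -0.2478, H₀ = 1.8212 rad.
Bracket: H₀ sin φ sin δ + cos φ cos δ sin H₀ = 1.8212×0.82511×0.16725 + 0.56497×0.98591×0.96882 = 0.251325 + 0.539642 = 0.790967.
Q̄ = (S₀/π) × [bracket] = (2616/π) × 0.790967 = 658.6 W/m².

Q̄ ≈ 659 W/m²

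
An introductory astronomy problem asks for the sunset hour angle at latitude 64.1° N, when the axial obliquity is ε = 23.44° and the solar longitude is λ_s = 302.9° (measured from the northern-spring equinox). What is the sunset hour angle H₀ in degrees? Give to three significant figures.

Solar declination: sin δ = sin ε · sin λ_s = sin 23.44° × sin 302.9° = -0.33399, so δ = -19.511°.
cos H₀ = −tan φ · tan δ = −tan(+64.1°) × tan(-19.511°) = 0.7297, so H₀ = 0.7529 rad = 43.14°.

H₀ = 43.1°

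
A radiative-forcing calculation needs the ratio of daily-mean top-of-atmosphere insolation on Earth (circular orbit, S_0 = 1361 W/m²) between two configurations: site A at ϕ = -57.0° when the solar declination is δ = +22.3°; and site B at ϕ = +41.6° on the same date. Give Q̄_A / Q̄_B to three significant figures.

— Configuration A (ϕ=-57.0°):
cos h₀ = −tan(-57.0°) tan(+22.300°) = 0.6315, h₀ = 0.8873 rad.
Bracket: h₀ sin ϕ sin δ + cos ϕ cos δ sin h₀ = 0.8873×-0.83867×0.37946 + 0.54464×0.92521×0.77534 = -0.282376 + 0.390699 = 0.108323.
Q̄ = (S_0/π) × [bracket] = (1361/π) × 0.108323 = 46.928 W/m².
— Configuration B (ϕ=+41.6°):
cos h₀ = −tan(+41.6°) tan(+22.300°) = -0.3641, h₀ = 1.9435 rad.
Bracket: h₀ sin ϕ sin δ + cos ϕ cos δ sin h₀ = 1.9435×0.66393×0.37946 + 0.74780×0.92521×0.93135 = 0.489635 + 0.644375 = 1.134010.
Q̄ = (S_0/π) × [bracket] = (1361/π) × 1.134010 = 491.28 W/m².
Ratio Q̄_A / Q̄_B = 46.928 / 491.28 = 0.09552.

Q̄_A / Q̄_B ≈ 0.0955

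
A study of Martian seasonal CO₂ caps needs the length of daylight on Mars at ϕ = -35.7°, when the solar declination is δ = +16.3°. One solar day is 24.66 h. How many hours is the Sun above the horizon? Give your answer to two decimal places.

cos h₀ = −tan ϕ · tan δ = −tan(-35.7°) × tan(+16.300°) = 0.2101, so h₀ = 1.3591 rad = 77.87°.
Daylight = 2h₀/(2π) × 24.66 h = (1.3591/π) × 24.66 = 10.67 h.

10.67 h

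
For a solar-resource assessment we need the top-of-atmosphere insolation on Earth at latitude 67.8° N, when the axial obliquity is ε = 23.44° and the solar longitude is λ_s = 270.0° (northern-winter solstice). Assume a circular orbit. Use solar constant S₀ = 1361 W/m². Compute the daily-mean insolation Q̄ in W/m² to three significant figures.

Q̄ ≈ 0.00 W/m²

Solar declination: sin δ = sin ε · sin λ_s = sin 23.44° × sin 270.0° = -0.39779, so δ = -23.440°.
cos H₀ = −tan(+67.8°) tan(-23.440°) = 1.0624 ≥ 1 ⇒ polar night, H₀ = 0 and Q̄ = 0.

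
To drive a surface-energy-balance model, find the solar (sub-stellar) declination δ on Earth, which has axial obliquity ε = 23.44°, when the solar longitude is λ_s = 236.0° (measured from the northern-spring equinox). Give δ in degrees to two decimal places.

δ = -19.26°

sin δ = sin ε · sin λ_s = sin 23.44° × sin 236.0° = -0.329782.
δ = arcsin(-0.329782) = -19.26°.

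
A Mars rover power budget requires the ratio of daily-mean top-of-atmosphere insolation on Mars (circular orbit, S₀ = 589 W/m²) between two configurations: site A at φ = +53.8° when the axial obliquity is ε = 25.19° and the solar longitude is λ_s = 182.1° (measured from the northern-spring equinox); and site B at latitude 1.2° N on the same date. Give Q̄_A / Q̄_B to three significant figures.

— Configuration A (φ=+53.8°):
Solar declination: sin δ = sin ε · sin λ_s = sin 25.19° × sin 182.1° = -0.01560, so δ = -0.894°.
cos H₀ = −tan(+53.8°) tan(-0.894°) = 0.0213, H₀ = 1.5495 rad.
Bracket: H₀ sin φ sin δ + cos φ cos δ sin H₀ = 1.5495×0.80696×-0.01560 + 0.59061×0.99988×0.99977 = -0.019506 + 0.590403 = 0.570897.
Q̄ = (S₀/π) × [bracket] = (589/π) × 0.570897 = 107.03 W/m².
— Configuration B (φ=+1.2°):
cos H₀ = −tan(+1.2°) tan(-0.894°) = 0.0003, H₀ = 1.5705 rad.
Bracket: H₀ sin φ sin δ + cos φ cos δ sin H₀ = 1.5705×0.02094×-0.01560 + 0.99978×0.99988×1.00000 = -0.000513 + 0.999660 = 0.999147.
Q̄ = (S₀/π) × [bracket] = (589/π) × 0.999147 = 187.32 W/m².
Ratio Q̄_A / Q̄_B = 107.03 / 187.32 = 0.5714.

Q̄_A / Q̄_B ≈ 0.571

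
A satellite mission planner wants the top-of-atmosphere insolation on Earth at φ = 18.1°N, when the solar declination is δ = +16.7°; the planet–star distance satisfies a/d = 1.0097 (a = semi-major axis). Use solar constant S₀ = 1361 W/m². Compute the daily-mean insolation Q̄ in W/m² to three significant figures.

Q̄ ≈ 466 W/m²

cos H₀ = −tan(+18.1°) tan(+16.700°) = -0.0981, H₀ = 1.6690 rad.
Bracket: H₀ sin φ sin δ + cos φ cos δ sin H₀ = 1.6690×0.31068×0.28736 + 0.95052×0.95782×0.99518 = 0.149003 + 0.906039 = 1.055042.
Inverse-square distance factor (a/d)² = 1.0097² = 1.019494.
Q̄ = (S₀/π) × 1.019494 × [bracket] = (1361/π) × 1.019494 × 1.055042 = 466.0 W/m².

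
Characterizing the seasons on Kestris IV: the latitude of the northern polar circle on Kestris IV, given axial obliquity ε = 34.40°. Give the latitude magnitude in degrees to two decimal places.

The polar circle is the lowest latitude that experiences at least one full rotation of continuous daylight at the northern-summer solstice; it lies at |φ| = 90° − ε = 90° − 34.40° = 55.60°.

55.60°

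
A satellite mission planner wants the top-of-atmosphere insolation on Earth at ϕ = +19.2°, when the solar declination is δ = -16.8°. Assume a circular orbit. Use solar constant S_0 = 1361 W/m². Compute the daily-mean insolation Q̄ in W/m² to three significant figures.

cos h₀ = −tan(+19.2°) tan(-16.800°) = 0.1051, h₀ = 1.4655 rad.
Bracket: h₀ sin ϕ sin δ + cos ϕ cos δ sin h₀ = 1.4655×0.32887×-0.28903 + 0.94438×0.95732×0.99446 = -0.139301 + 0.899065 = 0.759764.
Q̄ = (S_0/π) × [bracket] = (1361/π) × 0.759764 = 329.1 W/m².

Q̄ ≈ 329 W/m²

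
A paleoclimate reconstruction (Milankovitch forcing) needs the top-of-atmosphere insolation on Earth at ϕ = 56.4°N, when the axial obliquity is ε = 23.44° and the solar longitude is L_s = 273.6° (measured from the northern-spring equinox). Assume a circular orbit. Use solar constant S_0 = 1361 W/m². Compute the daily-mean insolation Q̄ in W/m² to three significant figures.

Solar declination: sin δ = sin ε · sin L_s = sin 23.44° × sin 273.6° = -0.39700, so δ = -23.391°.
cos h₀ = −tan(+56.4°) tan(-23.391°) = 0.6510, h₀ = 0.8618 rad.
Bracket: h₀ sin ϕ sin δ + cos ϕ cos δ sin h₀ = 0.8618×0.83292×-0.39700 + 0.55339×0.91782×0.75904 = -0.284971 + 0.385526 = 0.100555.
Q̄ = (S_0/π) × [bracket] = (1361/π) × 0.100555 = 43.56 W/m².

Q̄ ≈ 43.6 W/m²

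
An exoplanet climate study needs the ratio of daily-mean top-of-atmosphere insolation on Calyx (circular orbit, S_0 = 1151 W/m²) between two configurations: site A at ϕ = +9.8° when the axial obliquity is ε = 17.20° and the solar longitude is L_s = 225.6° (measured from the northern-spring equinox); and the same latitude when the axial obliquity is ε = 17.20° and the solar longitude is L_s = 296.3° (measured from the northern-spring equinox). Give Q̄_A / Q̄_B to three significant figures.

Q̄_A / Q̄_B ≈ 1.03

— Configuration A (ϕ=+9.8°):
Solar declination: sin δ = sin ε · sin L_s = sin 17.20° × sin 225.6° = -0.21128, so δ = -12.197°.
cos h₀ = −tan(+9.8°) tan(-12.197°) = 0.0373, h₀ = 1.5335 rad.
Bracket: h₀ sin ϕ sin δ + cos ϕ cos δ sin h₀ = 1.5335×0.17021×-0.21128 + 0.98541×0.97743×0.99930 = -0.055148 + 0.962495 = 0.907347.
Q̄ = (S_0/π) × [bracket] = (1151/π) × 0.907347 = 332.43 W/m².
— Configuration B (ϕ=+9.8°):
Solar declination: sin δ = sin ε · sin L_s = sin 17.20° × sin 296.3° = -0.26510, so δ = -15.373°.
cos h₀ = −tan(+9.8°) tan(-15.373°) = 0.0475, h₀ = 1.5233 rad.
Bracket: h₀ sin ϕ sin δ + cos ϕ cos δ sin h₀ = 1.5233×0.17021×-0.26510 + 0.98541×0.96422×0.99887 = -0.068735 + 0.949078 = 0.880343.
Q̄ = (S_0/π) × [bracket] = (1151/π) × 0.880343 = 322.54 W/m².
Ratio Q̄_A / Q̄_B = 332.43 / 322.54 = 1.031.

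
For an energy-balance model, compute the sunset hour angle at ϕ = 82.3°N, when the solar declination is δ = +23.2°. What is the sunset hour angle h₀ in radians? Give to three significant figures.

Sunrise equation: cos h₀ = −tan ϕ · tan δ = -3.1700 ≤ −1, so the Sun never sets (polar day) and h₀ = π.

h₀ = 3.14 rad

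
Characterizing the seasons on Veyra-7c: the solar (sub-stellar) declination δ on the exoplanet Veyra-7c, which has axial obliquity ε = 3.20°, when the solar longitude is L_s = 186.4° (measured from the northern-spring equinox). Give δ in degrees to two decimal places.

sin δ = sin ε · sin L_s = sin 3.20° × sin 186.4° = -0.006222.
δ = arcsin(-0.006222) = -0.36°.

δ = -0.36°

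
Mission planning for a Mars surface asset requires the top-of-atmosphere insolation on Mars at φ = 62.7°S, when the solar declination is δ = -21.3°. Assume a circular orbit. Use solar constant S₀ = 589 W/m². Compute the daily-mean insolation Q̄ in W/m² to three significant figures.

cos H₀ = −tan(-62.7°) tan(-21.300°) = -0.7554, H₀ = 2.4270 rad.
Bracket: H₀ sin φ sin δ + cos φ cos δ sin H₀ = 2.4270×-0.88862×-0.36325 + 0.45865×0.93169×0.65528 = 0.783414 + 0.280014 = 1.063428.
Q̄ = (S₀/π) × [bracket] = (589/π) × 1.063428 = 199.4 W/m².

Q̄ ≈ 199 W/m²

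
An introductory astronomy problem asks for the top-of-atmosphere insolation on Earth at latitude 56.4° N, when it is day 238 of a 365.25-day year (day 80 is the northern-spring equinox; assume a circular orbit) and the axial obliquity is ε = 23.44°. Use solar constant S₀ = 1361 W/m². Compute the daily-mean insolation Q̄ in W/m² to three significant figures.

Solar longitude: λ_s = 360° × (238 − 80)/365.25 = 155.729°.
sin δ = sin 23.44° × sin 155.729° = 0.16351, so δ = +9.411°.
cos H₀ = −tan(+56.4°) tan(+9.411°) = -0.2495, H₀ = 1.8229 rad.
Bracket: H₀ sin φ sin δ + cos φ cos δ sin H₀ = 1.8229×0.83292×0.16351 + 0.55339×0.98654×0.96838 = 0.248262 + 0.528679 = 0.776941.
Q̄ = (S₀/π) × [bracket] = (1361/π) × 0.776941 = 336.6 W/m².

Q̄ ≈ 337 W/m²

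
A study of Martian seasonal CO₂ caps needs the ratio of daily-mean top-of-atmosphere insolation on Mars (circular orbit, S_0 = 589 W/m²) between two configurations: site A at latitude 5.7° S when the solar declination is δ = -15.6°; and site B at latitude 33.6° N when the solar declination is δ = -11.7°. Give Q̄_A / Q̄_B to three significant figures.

Q̄_A / Q̄_B ≈ 1.55

— Configuration A (ϕ=-5.7°):
cos h₀ = −tan(-5.7°) tan(-15.600°) = -0.0279, h₀ = 1.5987 rad.
Bracket: h₀ sin ϕ sin δ + cos ϕ cos δ sin h₀ = 1.5987×-0.09932×-0.26892 + 0.99506×0.96316×0.99961 = 0.042700 + 0.958028 = 1.000728.
Q̄ = (S_0/π) × [bracket] = (589/π) × 1.000728 = 187.62 W/m².
— Configuration B (ϕ=+33.6°):
cos h₀ = −tan(+33.6°) tan(-11.700°) = 0.1376, h₀ = 1.4328 rad.
Bracket: h₀ sin ϕ sin δ + cos ϕ cos δ sin h₀ = 1.4328×0.55339×-0.20279 + 0.83292×0.97922×0.99049 = -0.160792 + 0.807855 = 0.647063.
Q̄ = (S_0/π) × [bracket] = (589/π) × 0.647063 = 121.31 W/m².
Ratio Q̄_A / Q̄_B = 187.62 / 121.31 = 1.547.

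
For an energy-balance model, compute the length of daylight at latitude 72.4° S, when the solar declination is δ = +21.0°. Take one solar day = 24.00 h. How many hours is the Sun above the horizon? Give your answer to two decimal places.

cos h₀ = −tan ϕ · tan δ = 1.2101 ≥ 1, so the Sun never rises (polar night) and h₀ = 0.
Daylight = 2h₀/(2π) × 24.00 h = (0.0000/π) × 24.00 = 0.00 h.

0.00 h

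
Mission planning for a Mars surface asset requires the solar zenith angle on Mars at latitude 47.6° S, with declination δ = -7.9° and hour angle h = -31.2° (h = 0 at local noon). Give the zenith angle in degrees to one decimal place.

θ_z = 47.7°

cos θ_z = sin φ sin δ + cos φ cos δ cos h = 0.101497 + 0.571300 = 0.672797.
θ_z = arccos(0.672797) = 47.7°.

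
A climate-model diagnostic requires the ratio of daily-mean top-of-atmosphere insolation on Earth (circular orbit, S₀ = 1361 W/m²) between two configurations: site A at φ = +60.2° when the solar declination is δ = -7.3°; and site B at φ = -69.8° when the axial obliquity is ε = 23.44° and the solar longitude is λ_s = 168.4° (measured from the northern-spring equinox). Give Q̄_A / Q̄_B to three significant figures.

— Configuration A (φ=+60.2°):
cos H₀ = −tan(+60.2°) tan(-7.300°) = 0.2237, H₀ = 1.3452 rad.
Bracket: H₀ sin φ sin δ + cos φ cos δ sin H₀ = 1.3452×0.86777×-0.12706 + 0.49697×0.99189×0.97466 = -0.148320 + 0.480448 = 0.332128.
Q̄ = (S₀/π) × [bracket] = (1361/π) × 0.332128 = 143.88 W/m².
— Configuration B (φ=-69.8°):
Solar declination: sin δ = sin ε · sin λ_s = sin 23.44° × sin 168.4° = 0.07999, so δ = +4.588°.
cos H₀ = −tan(-69.8°) tan(+4.588°) = 0.2181, H₀ = 1.3509 rad.
Bracket: H₀ sin φ sin δ + cos φ cos δ sin H₀ = 1.3509×-0.93849×0.07999 + 0.34530×0.99680×0.97593 = -0.101412 + 0.335910 = 0.234498.
Q̄ = (S₀/π) × [bracket] = (1361/π) × 0.234498 = 101.59 W/m².
Ratio Q̄_A / Q̄_B = 143.88 / 101.59 = 1.416.

Q̄_A / Q̄_B ≈ 1.42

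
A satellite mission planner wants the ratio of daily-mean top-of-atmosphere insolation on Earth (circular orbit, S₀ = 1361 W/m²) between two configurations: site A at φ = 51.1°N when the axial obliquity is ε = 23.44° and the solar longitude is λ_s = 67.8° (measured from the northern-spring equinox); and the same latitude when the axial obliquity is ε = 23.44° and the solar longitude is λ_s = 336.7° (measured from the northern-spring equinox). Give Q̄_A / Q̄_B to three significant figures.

Q̄_A / Q̄_B ≈ 2.51

— Configuration A (φ=+51.1°):
Solar declination: sin δ = sin ε · sin λ_s = sin 23.44° × sin 67.8° = 0.36830, so δ = +21.611°.
cos H₀ = −tan(+51.1°) tan(+21.611°) = -0.4910, H₀ = 2.0840 rad.
Bracket: H₀ sin φ sin δ + cos φ cos δ sin H₀ = 2.0840×0.77824×0.36830 + 0.62796×0.92971×0.87119 = 0.597328 + 0.508619 = 1.105947.
Q̄ = (S₀/π) × [bracket] = (1361/π) × 1.105947 = 479.12 W/m².
— Configuration B (φ=+51.1°):
Solar declination: sin δ = sin ε · sin λ_s = sin 23.44° × sin 336.7° = -0.15734, so δ = -9.053°.
cos H₀ = −tan(+51.1°) tan(-9.053°) = 0.1975, H₀ = 1.3720 rad.
Bracket: H₀ sin φ sin δ + cos φ cos δ sin H₀ = 1.3720×0.77824×-0.15734 + 0.62796×0.98754×0.98031 = -0.167999 + 0.607925 = 0.439926.
Q̄ = (S₀/π) × [bracket] = (1361/π) × 0.439926 = 190.58 W/m².
Ratio Q̄_A / Q̄_B = 479.12 / 190.58 = 2.514.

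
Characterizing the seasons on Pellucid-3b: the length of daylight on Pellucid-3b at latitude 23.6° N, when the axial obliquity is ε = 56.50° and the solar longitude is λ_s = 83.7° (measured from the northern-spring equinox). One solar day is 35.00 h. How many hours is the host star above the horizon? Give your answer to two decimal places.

Solar declination: sin δ = sin ε · sin λ_s = sin 56.50° × sin 83.7° = 0.82885, so δ = +55.981°.
cos H₀ = −tan φ · tan δ = −tan(+23.6°) × tan(+55.981°) = -0.6472, so H₀ = 2.2748 rad = 130.33°.
Daylight = 2H₀/(2π) × 35.00 h = (2.2748/π) × 35.00 = 25.34 h.

25.34 h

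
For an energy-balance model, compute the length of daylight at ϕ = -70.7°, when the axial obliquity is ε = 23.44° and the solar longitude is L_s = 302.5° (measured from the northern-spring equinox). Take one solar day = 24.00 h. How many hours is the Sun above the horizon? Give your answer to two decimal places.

24.00 h

Solar declination: sin δ = sin ε · sin L_s = sin 23.44° × sin 302.5° = -0.33549, so δ = -19.602°.
Sunrise equation: cos h₀ = −tan ϕ · tan δ = -1.0170 ≤ −1, so the Sun never sets (polar day) and h₀ = π.
Daylight = 2h₀/(2π) × 24.00 h = (3.1416/π) × 24.00 = 24.00 h.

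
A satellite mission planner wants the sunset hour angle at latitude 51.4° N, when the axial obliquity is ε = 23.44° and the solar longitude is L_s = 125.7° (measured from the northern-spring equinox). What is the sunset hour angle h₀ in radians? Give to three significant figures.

h₀ = 2.01 rad

Solar declination: sin δ = sin ε · sin L_s = sin 23.44° × sin 125.7° = 0.32304, so δ = +18.847°.
cos h₀ = −tan ϕ · tan δ = −tan(+51.4°) × tan(+18.847°) = -0.4276, so h₀ = 2.0126 rad = 115.31°.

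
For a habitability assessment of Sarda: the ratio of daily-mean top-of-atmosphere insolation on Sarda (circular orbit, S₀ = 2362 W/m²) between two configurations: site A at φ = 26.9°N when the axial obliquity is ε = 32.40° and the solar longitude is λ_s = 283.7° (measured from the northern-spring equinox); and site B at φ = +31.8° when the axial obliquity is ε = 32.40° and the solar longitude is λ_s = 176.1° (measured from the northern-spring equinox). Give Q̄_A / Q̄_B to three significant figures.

Q̄_A / Q̄_B ≈ 0.487

— Configuration A (φ=+26.9°):
Solar declination: sin δ = sin ε · sin λ_s = sin 32.40° × sin 283.7° = -0.52058, so δ = -31.371°.
cos H₀ = −tan(+26.9°) tan(-31.371°) = 0.3093, H₀ = 1.2563 rad.
Bracket: H₀ sin φ sin δ + cos φ cos δ sin H₀ = 1.2563×0.45243×-0.52058 + 0.89180×0.85381×0.95096 = -0.295891 + 0.724087 = 0.428196.
Q̄ = (S₀/π) × [bracket] = (2362/π) × 0.428196 = 321.94 W/m².
— Configuration B (φ=+31.8°):
Solar declination: sin δ = sin ε · sin λ_s = sin 32.40° × sin 176.1° = 0.03644, so δ = +2.089°.
cos H₀ = −tan(+31.8°) tan(+2.089°) = -0.0226, H₀ = 1.5934 rad.
Bracket: H₀ sin φ sin δ + cos φ cos δ sin H₀ = 1.5934×0.52696×0.03644 + 0.84989×0.99934×0.99974 = 0.030597 + 0.849108 = 0.879705.
Q̄ = (S₀/π) × [bracket] = (2362/π) × 0.879705 = 661.40 W/m².
Ratio Q̄_A / Q̄_B = 321.94 / 661.40 = 0.4868.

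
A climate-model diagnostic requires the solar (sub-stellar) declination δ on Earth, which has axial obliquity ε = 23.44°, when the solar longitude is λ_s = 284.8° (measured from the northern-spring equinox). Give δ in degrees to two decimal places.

sin δ = sin ε · sin λ_s = sin 23.44° × sin 284.8° = -0.384591.
δ = arcsin(-0.384591) = -22.62°.

δ = -22.62°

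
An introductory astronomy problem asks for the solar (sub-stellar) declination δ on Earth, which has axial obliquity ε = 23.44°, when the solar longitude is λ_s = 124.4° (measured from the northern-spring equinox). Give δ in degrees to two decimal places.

δ = +19.16°

sin δ = sin ε · sin λ_s = sin 23.44° × sin 124.4° = 0.328221.
δ = arcsin(0.328221) = +19.16°.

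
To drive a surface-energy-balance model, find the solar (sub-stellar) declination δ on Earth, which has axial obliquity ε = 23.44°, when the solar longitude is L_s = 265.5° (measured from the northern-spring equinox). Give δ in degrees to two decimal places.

sin δ = sin ε · sin L_s = sin 23.44° × sin 265.5° = -0.396562.
δ = arcsin(-0.396562) = -23.36°.

δ = -23.36°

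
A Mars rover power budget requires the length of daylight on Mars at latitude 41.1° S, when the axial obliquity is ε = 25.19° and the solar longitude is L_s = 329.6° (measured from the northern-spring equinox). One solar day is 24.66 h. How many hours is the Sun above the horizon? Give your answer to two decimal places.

Solar declination: sin δ = sin ε · sin L_s = sin 25.19° × sin 329.6° = -0.21538, so δ = -12.438°.
cos h₀ = −tan ϕ · tan δ = −tan(-41.1°) × tan(-12.438°) = -0.1924, so h₀ = 1.7644 rad = 101.09°.
Daylight = 2h₀/(2π) × 24.66 h = (1.7644/π) × 24.66 = 13.85 h.

13.85 h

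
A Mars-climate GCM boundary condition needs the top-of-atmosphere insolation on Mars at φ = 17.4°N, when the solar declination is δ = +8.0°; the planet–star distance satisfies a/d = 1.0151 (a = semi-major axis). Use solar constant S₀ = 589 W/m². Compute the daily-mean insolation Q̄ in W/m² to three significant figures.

cos H₀ = −tan(+17.4°) tan(+8.000°) = -0.0440, H₀ = 1.6149 rad.
Bracket: H₀ sin φ sin δ + cos φ cos δ sin H₀ = 1.6149×0.29904×0.13917 + 0.95424×0.99027×0.99903 = 0.067208 + 0.944039 = 1.011247.
Inverse-square distance factor (a/d)² = 1.0151² = 1.030428.
Q̄ = (S₀/π) × 1.030428 × [bracket] = (589/π) × 1.030428 × 1.011247 = 195.4 W/m².

Q̄ ≈ 195 W/m²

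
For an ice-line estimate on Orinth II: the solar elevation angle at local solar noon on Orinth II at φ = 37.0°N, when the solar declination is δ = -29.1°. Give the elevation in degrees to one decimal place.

23.9°

At local noon the hour angle is zero, so the zenith angle equals |φ − δ| = |+37.0° − (-29.100°)| = 66.100°.
Elevation = 90° − 66.100° = 23.9°.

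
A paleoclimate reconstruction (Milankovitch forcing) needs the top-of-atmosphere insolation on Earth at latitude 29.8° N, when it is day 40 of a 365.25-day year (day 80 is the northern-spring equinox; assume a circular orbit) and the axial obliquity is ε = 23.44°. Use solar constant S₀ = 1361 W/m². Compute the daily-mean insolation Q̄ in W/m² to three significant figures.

Solar longitude: λ_s = 360° × (40 − 80)/365.25 = -39.425°, i.e. -39.425° + 360° = 320.575°.
sin δ = sin 23.44° × sin 320.575° = -0.25262, so δ = -14.633°.
cos H₀ = −tan(+29.8°) tan(-14.633°) = 0.1495, H₀ = 1.4207 rad.
Bracket: H₀ sin φ sin δ + cos φ cos δ sin H₀ = 1.4207×0.49697×-0.25262 + 0.86777×0.96756×0.98876 = -0.178361 + 0.830182 = 0.651821.
Q̄ = (S₀/π) × [bracket] = (1361/π) × 0.651821 = 282.4 W/m².

Q̄ ≈ 282 W/m²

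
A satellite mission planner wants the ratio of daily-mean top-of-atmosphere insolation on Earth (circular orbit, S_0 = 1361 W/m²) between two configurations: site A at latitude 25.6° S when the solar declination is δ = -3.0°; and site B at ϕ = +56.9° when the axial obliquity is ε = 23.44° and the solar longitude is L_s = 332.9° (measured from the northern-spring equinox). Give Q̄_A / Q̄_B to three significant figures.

Q̄_A / Q̄_B ≈ 2.92

— Configuration A (ϕ=-25.6°):
cos h₀ = −tan(-25.6°) tan(-3.000°) = -0.0251, h₀ = 1.5959 rad.
Bracket: h₀ sin ϕ sin δ + cos ϕ cos δ sin h₀ = 1.5959×-0.43209×-0.05234 + 0.90183×0.99863×0.99968 = 0.036092 + 0.900306 = 0.936398.
Q̄ = (S_0/π) × [bracket] = (1361/π) × 0.936398 = 405.67 W/m².
— Configuration B (ϕ=+56.9°):
Solar declination: sin δ = sin ε · sin L_s = sin 23.44° × sin 332.9° = -0.18121, so δ = -10.440°.
cos h₀ = −tan(+56.9°) tan(-10.440°) = 0.2827, h₀ = 1.2842 rad.
Bracket: h₀ sin ϕ sin δ + cos ϕ cos δ sin h₀ = 1.2842×0.83772×-0.18121 + 0.54610×0.98344×0.95922 = -0.194946 + 0.515155 = 0.320209.
Q̄ = (S_0/π) × [bracket] = (1361/π) × 0.320209 = 138.72 W/m².
Ratio Q̄_A / Q̄_B = 405.67 / 138.72 = 2.924.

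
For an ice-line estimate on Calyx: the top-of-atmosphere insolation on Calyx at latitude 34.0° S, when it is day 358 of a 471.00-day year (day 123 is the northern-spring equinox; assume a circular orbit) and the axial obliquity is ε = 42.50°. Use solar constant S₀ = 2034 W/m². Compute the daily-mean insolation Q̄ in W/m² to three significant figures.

Solar longitude: λ_s = 360° × (358 − 123)/471.00 = 179.618°.
sin δ = sin 42.50° × sin 179.618° = 0.00451, so δ = +0.258°.
cos H₀ = −tan(-34.0°) tan(+0.258°) = 0.0030, H₀ = 1.5678 rad.
Bracket: H₀ sin φ sin δ + cos φ cos δ sin H₀ = 1.5678×-0.55919×0.00451 + 0.82904×0.99999×1.00000 = -0.003954 + 0.829032 = 0.825078.
Q̄ = (S₀/π) × [bracket] = (2034/π) × 0.825078 = 534.2 W/m².

Q̄ ≈ 534 W/m²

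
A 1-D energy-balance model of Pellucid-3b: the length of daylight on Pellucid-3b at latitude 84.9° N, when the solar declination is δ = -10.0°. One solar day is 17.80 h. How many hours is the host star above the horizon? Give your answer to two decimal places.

0.00 h

cos H₀ = −tan φ · tan δ = 1.9757 ≥ 1, so the host star never rises (polar night) and H₀ = 0.
Daylight = 2H₀/(2π) × 17.80 h = (0.0000/π) × 17.80 = 0.00 h.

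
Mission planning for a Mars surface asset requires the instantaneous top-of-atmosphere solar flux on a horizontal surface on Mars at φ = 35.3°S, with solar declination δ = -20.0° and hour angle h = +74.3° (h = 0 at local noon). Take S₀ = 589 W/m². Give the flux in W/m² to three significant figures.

cos θ_z = sin φ sin δ + cos φ cos δ cos h = 0.197639 + 0.207528 = 0.405167.
Flux = S₀ · cos θ_z = 589 × 0.405167 = 238.6 W/m².

239 W/m²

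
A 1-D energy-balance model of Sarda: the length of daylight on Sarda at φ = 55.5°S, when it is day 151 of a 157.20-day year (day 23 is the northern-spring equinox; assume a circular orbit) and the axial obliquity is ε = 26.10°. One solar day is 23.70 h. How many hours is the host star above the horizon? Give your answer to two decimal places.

Solar longitude: λ_s = 360° × (151 − 23)/157.20 = 293.130°.
sin δ = sin 26.10° × sin 293.130° = -0.40458, so δ = -23.865°.
cos H₀ = −tan φ · tan δ = −tan(-55.5°) × tan(-23.865°) = -0.6437, so H₀ = 2.2701 rad = 130.07°.
Daylight = 2H₀/(2π) × 23.70 h = (2.2701/π) × 23.70 = 17.13 h.

17.13 h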